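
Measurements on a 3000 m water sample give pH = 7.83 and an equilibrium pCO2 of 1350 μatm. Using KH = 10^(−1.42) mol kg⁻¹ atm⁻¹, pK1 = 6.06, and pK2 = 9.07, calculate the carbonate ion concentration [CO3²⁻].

[CO2*] = KH · pCO2 = 10^(−1.42) × 1350×10^-6 = 5.133×10^-5 mol/kg
α₀ = 1/(1 + K1/[H⁺] + K1K2/[H⁺]²) = 1/(1 + 10^+1.77 + 10^+0.53) = 0.01580
DIC = [CO2*]/α₀ = 5.133×10^-5 / 0.01580 = 3.248 mmol/kg
[CO3²⁻] = α₂·DIC; α₂ = 0.05355, so [CO3²⁻] = 0.05355 × 3.248 = 0.174 mmol/kg

[CO3²⁻] = 0.174 mmol/kg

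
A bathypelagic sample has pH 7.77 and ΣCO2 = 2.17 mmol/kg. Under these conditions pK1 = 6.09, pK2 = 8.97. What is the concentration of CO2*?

[CO2*] = 0.0418 mmol/kg

α₀ = 1 / (1 + K1/[H⁺] + K1K2/[H⁺]²) = 1 / (1 + 10^+1.68 + 10^+0.48)
   = 1 / (1 + 47.863 + 3.0200) = 1/51.883 = 0.01927
[CO2*] = α₀ × DIC = 0.01927 × 2.17 = 0.0418 mmol/kg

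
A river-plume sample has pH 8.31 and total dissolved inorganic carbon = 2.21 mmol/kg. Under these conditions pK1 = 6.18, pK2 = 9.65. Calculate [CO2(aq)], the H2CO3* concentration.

[CO2*] = 15.6 μmol/kg

α₀ = 1 / (1 + K1/[H⁺] + K1K2/[H⁺]²) = 1 / (1 + 10^+2.13 + 10^+0.79)
   = 1 / (1 + 134.90 + 6.1660) = 1/142.06 = 0.007039
[CO2*] = α₀ × DIC = 0.007039 × 2.21 = 0.0156 mmol/kg = 15.6 μmol/kg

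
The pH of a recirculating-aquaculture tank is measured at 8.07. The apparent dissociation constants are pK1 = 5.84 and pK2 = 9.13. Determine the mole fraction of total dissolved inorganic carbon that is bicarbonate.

α₁ = 0.915

α₁ = 1 / (1 + [H⁺]/K1 + K2/[H⁺]) = 1 / (1 + 10^-2.23 + 10^-1.06)
   = 1 / (1 + 0.0058884 + 0.087096) = 1/1.0930 = 0.9149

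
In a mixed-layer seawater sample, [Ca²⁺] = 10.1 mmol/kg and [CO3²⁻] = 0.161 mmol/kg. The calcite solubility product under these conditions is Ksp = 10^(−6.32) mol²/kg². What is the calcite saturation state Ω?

Ω = 3.40

Ksp = 10^(−6.32) = 4.786×10^-7
Ω = [Ca²⁺][CO3²⁻]/Ksp = (10.1×10^-3)(0.161×10^-3) / 4.786×10^-7 = 3.40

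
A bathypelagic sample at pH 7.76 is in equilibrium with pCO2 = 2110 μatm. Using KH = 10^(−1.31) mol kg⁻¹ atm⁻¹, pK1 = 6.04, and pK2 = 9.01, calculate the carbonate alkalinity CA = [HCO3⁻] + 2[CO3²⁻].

[CO2*] = KH · pCO2 = 10^(−1.31) × 2110×10^-6 = 1.033×10^-4 mol/kg
α₀ = 1/(1 + K1/[H⁺] + K1K2/[H⁺]²) = 1/(1 + 10^+1.72 + 10^+0.47) = 0.01772
DIC = [CO2*]/α₀ = 1.033×10^-4 / 0.01772 = 5.832 mmol/kg
CA = (α₁ + 2α₂)·DIC = (0.9300 + 2×0.05230) × 5.832 = 6.03 mmol/kg

CA = 6.03 mmol/kg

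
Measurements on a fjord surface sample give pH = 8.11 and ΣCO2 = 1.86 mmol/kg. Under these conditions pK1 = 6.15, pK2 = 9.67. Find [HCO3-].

[HCO3⁻] = 1.79 mmol/kg

α₁ = 1 / (1 + [H⁺]/K1 + K2/[H⁺]) = 1 / (1 + 10^-1.96 + 10^-1.56)
   = 1 / (1 + 0.010965 + 0.027542) = 1/1.0385 = 0.9629
[HCO3⁻] = α₁ × DIC = 0.9629 × 1.86 = 1.79 mmol/kg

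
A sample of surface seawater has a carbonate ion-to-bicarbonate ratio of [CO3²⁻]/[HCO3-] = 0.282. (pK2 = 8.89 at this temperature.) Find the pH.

From K2 = [H⁺][CO3²⁻]/[HCO3-]:  pH = pK2 + log₁₀([CO3²⁻]/[HCO3-])
log₁₀(0.282) = -0.550
pH = 8.89 + (-0.550) = 8.34

pH = 8.34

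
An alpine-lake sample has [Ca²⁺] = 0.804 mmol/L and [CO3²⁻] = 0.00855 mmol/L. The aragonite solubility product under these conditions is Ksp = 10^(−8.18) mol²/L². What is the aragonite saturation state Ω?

Ksp = 10^(−8.18) = 6.607×10^-9
Ω = [Ca²⁺][CO3²⁻]/Ksp = (0.804×10^-3)(0.00855×10^-3) / 6.607×10^-9 = 1.04

Ω = 1.04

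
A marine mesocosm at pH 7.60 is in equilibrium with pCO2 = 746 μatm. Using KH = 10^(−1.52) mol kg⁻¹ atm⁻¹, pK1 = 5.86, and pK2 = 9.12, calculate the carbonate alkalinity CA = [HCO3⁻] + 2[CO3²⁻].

[CO2*] = KH · pCO2 = 10^(−1.52) × 746×10^-6 = 2.253×10^-5 mol/kg
α₀ = 1/(1 + K1/[H⁺] + K1K2/[H⁺]²) = 1/(1 + 10^+1.74 + 10^+0.22) = 0.01736
DIC = [CO2*]/α₀ = 2.253×10^-5 / 0.01736 = 1.298 mmol/kg
CA = (α₁ + 2α₂)·DIC = (0.9538 + 2×0.02881) × 1.298 = 1.31 mmol/kg

CA = 1.31 mmol/kg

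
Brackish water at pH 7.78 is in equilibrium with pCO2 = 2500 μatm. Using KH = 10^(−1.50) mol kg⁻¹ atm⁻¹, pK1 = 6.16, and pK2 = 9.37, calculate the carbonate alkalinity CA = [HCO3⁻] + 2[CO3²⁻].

[CO2*] = KH · pCO2 = 10^(−1.50) × 2500×10^-6 = 7.906×10^-5 mol/kg
α₀ = 1/(1 + K1/[H⁺] + K1K2/[H⁺]²) = 1/(1 + 10^+1.62 + 10^+0.03) = 0.02285
DIC = [CO2*]/α₀ = 7.906×10^-5 / 0.02285 = 3.459 mmol/kg
CA = (α₁ + 2α₂)·DIC = (0.9527 + 2×0.02449) × 3.459 = 3.47 mmol/kg

CA = 3.47 mmol/kg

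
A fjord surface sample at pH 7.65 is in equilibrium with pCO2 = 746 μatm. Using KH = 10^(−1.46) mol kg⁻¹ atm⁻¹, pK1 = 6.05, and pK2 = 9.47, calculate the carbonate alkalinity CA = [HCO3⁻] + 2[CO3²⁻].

[CO2*] = KH · pCO2 = 10^(−1.46) × 746×10^-6 = 2.587×10^-5 mol/kg
α₀ = 1/(1 + K1/[H⁺] + K1K2/[H⁺]²) = 1/(1 + 10^+1.60 + 10^-0.22) = 0.02415
DIC = [CO2*]/α₀ = 2.587×10^-5 / 0.02415 = 1.071 mmol/kg
CA = (α₁ + 2α₂)·DIC = (0.9613 + 2×0.01455) × 1.071 = 1.06 mmol/kg

CA = 1.06 mmol/kg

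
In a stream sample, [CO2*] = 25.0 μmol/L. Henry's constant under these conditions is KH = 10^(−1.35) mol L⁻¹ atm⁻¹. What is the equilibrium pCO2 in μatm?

pCO2 = 560 μatm

KH = 10^(−1.35) = 4.467×10^-2 mol L⁻¹ atm⁻¹
pCO2 = [CO2*]/KH = 25.0×10^-6 / 4.467×10^-2 = 5.60×10^-4 atm = 560 μatm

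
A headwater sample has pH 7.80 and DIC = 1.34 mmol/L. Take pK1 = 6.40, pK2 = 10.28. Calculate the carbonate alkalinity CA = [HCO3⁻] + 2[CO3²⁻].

CA = 1.29 mmol/L

CA = [HCO3⁻] + 2[CO3²⁻] = (α₁ + 2α₂)·DIC
At pH 7.80: [H⁺]/K1 = 10^-1.40 = 0.039811, K2/[H⁺] = 10^-2.48 = 0.0033113
α₁ = 1/(1 + 0.039811 + 0.0033113) = 1/1.0431 = 0.9587; α₂ = α₁·K2/[H⁺] = 0.003174
α₁ + 2α₂ = 0.9650
CA = 0.9650 × 1.34 = 1.29 mmol/L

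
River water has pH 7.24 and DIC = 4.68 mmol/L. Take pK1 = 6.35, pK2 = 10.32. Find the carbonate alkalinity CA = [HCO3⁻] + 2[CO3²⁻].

CA = 4.15 mmol/L

CA = [HCO3⁻] + 2[CO3²⁻] = (α₁ + 2α₂)·DIC
At pH 7.24: [H⁺]/K1 = 10^-0.89 = 0.12882, K2/[H⁺] = 10^-3.08 = 0.00083176
α₁ = 1/(1 + 0.12882 + 0.00083176) = 1/1.1297 = 0.8852; α₂ = α₁·K2/[H⁺] = 0.0007363
α₁ + 2α₂ = 0.8867
CA = 0.8867 × 4.68 = 4.15 mmol/L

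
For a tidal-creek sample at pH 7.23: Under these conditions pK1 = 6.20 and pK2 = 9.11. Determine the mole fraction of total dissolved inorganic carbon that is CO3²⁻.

α₂ = 1 / (1 + [H⁺]/K2 + [H⁺]²/(K1K2)) = 1 / (1 + 10^+1.88 + 10^+0.85)
   = 1 / (1 + 75.858 + 7.0795) = 1/83.937 = 0.01191

α₂ = 0.0119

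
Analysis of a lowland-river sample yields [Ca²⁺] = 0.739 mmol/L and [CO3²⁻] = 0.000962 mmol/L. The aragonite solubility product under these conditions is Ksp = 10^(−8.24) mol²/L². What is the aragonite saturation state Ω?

Ksp = 10^(−8.24) = 5.754×10^-9
Ω = [Ca²⁺][CO3²⁻]/Ksp = (0.739×10^-3)(0.000962×10^-3) / 5.754×10^-9 = 0.124

Ω = 0.124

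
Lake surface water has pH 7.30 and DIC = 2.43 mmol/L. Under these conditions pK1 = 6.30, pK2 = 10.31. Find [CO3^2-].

[CO3²⁻] = 2.16 μmol/L

α₂ = 1 / (1 + [H⁺]/K2 + [H⁺]²/(K1K2)) = 1 / (1 + 10^+3.01 + 10^+2.01)
   = 1 / (1 + 1023.3 + 102.33) = 1/1126.6 = 0.0008876
[CO3²⁻] = α₂ × DIC = 0.0008876 × 2.43 = 0.00216 mmol/L = 2.16 μmol/L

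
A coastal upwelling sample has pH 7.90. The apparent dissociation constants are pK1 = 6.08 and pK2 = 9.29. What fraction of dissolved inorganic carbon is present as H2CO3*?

α₀ = 1 / (1 + K1/[H⁺] + K1K2/[H⁺]²) = 1 / (1 + 10^+1.82 + 10^+0.43)
   = 1 / (1 + 66.069 + 2.6915) = 1/69.761 = 0.01433

α₀ = 0.0143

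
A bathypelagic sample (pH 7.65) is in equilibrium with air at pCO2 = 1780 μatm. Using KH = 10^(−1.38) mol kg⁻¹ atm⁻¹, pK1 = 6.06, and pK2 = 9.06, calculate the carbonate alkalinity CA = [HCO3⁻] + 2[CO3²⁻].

[CO2*] = KH · pCO2 = 10^(−1.38) × 1780×10^-6 = 7.420×10^-5 mol/kg
α₀ = 1/(1 + K1/[H⁺] + K1K2/[H⁺]²) = 1/(1 + 10^+1.59 + 10^+0.18) = 0.02414
DIC = [CO2*]/α₀ = 7.420×10^-5 / 0.02414 = 3.073 mmol/kg
CA = (α₁ + 2α₂)·DIC = (0.9393 + 2×0.03654) × 3.073 = 3.11 mmol/kg

CA = 3.11 mmol/kg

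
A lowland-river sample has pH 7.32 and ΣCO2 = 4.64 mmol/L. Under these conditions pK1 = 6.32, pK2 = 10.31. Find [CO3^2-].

α₂ = 1 / (1 + [H⁺]/K2 + [H⁺]²/(K1K2)) = 1 / (1 + 10^+2.99 + 10^+1.99)
   = 1 / (1 + 977.24 + 97.724) = 1/1076.0 = 0.0009294
[CO3²⁻] = α₂ × DIC = 0.0009294 × 4.64 = 0.00431 mmol/L = 4.31 μmol/L

[CO3²⁻] = 4.31 μmol/L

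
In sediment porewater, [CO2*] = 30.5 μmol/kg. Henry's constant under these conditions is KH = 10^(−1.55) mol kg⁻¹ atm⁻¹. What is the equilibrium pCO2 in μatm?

KH = 10^(−1.55) = 2.818×10^-2 mol kg⁻¹ atm⁻¹
pCO2 = [CO2*]/KH = 30.5×10^-6 / 2.818×10^-2 = 1.08×10^-3 atm = 1080 μatm

pCO2 = 1080 μatm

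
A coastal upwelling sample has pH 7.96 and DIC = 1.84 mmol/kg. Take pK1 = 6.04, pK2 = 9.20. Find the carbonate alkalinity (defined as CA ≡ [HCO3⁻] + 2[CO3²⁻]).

CA = [HCO3⁻] + 2[CO3²⁻] = (α₁ + 2α₂)·DIC
At pH 7.96: [H⁺]/K1 = 10^-1.92 = 0.012023, K2/[H⁺] = 10^-1.24 = 0.057544
α₁ = 1/(1 + 0.012023 + 0.057544) = 1/1.0696 = 0.9350; α₂ = α₁·K2/[H⁺] = 0.05380
α₁ + 2α₂ = 1.0426
CA = 1.0426 × 1.84 = 1.92 mmol/kg

CA = 1.92 mmol/kg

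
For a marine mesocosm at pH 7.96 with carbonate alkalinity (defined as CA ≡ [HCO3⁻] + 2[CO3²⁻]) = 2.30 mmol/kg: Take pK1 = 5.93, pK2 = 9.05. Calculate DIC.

CA = [HCO3⁻] + 2[CO3²⁻] = (α₁ + 2α₂)·DIC
At pH 7.96: [H⁺]/K1 = 10^-2.03 = 0.0093325, K2/[H⁺] = 10^-1.09 = 0.081283
α₁ = 1/(1 + 0.0093325 + 0.081283) = 1/1.0906 = 0.9169; α₂ = α₁·K2/[H⁺] = 0.07453
α₁ + 2α₂ = 1.0660
DIC = CA / (α₁ + 2α₂) = 2.30 / 1.0660 = 2.16 mmol/kg

DIC = 2.16 mmol/kg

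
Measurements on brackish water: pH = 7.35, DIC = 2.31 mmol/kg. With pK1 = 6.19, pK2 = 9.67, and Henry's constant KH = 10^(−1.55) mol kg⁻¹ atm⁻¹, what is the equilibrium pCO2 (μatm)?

pCO2 = 5280 μatm

α₀ = 1 / (1 + K1/[H⁺] + K1K2/[H⁺]²) = 1 / (1 + 10^+1.16 + 10^-1.16)
   = 1 / (1 + 14.454 + 0.069183) = 1/15.524 = 0.06442
[CO2*] = α₀ × DIC = 0.06442 × 2.31 = 0.1488 mmol/kg
pCO2 = [CO2*]/KH = 1.488×10^-4 / 2.818×10^-2 = 5280 μatm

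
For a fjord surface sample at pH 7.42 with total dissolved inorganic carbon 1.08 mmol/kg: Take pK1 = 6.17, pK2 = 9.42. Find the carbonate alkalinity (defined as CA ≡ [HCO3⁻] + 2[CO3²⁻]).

CA = [HCO3⁻] + 2[CO3²⁻] = (α₁ + 2α₂)·DIC
At pH 7.42: [H⁺]/K1 = 10^-1.25 = 0.056234, K2/[H⁺] = 10^-2.00 = 0.010000
α₁ = 1/(1 + 0.056234 + 0.010000) = 1/1.0662 = 0.9379; α₂ = α₁·K2/[H⁺] = 0.009379
α₁ + 2α₂ = 0.9566
CA = 0.9566 × 1.08 = 1.03 mmol/kg

CA = 1.03 mmol/kg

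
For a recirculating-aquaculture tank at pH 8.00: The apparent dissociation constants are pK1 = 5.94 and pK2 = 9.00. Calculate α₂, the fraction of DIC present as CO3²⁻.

α₂ = 0.0902

α₂ = 1 / (1 + [H⁺]/K2 + [H⁺]²/(K1K2)) = 1 / (1 + 10^+1.00 + 10^-1.06)
   = 1 / (1 + 10.000 + 0.087096) = 1/11.087 = 0.09019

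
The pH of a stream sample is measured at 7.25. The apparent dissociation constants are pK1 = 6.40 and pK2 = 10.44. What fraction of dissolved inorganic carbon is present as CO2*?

α₀ = 0.124

α₀ = 1 / (1 + K1/[H⁺] + K1K2/[H⁺]²) = 1 / (1 + 10^+0.85 + 10^-2.34)
   = 1 / (1 + 7.0795 + 0.0045709) = 1/8.0840 = 0.1237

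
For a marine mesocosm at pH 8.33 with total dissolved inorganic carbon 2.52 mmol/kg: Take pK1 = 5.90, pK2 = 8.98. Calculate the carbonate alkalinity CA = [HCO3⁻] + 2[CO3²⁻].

CA = [HCO3⁻] + 2[CO3²⁻] = (α₁ + 2α₂)·DIC
At pH 8.33: [H⁺]/K1 = 10^-2.43 = 0.0037154, K2/[H⁺] = 10^-0.65 = 0.22387
α₁ = 1/(1 + 0.0037154 + 0.22387) = 1/1.2276 = 0.8146; α₂ = α₁·K2/[H⁺] = 0.1824
α₁ + 2α₂ = 1.1793
CA = 1.1793 × 2.52 = 2.97 mmol/kg

CA = 2.97 mmol/kg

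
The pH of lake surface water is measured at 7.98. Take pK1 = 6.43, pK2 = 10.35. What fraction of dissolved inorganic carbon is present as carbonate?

α₂ = 0.00413

α₂ = 1 / (1 + [H⁺]/K2 + [H⁺]²/(K1K2)) = 1 / (1 + 10^+2.37 + 10^+0.82)
   = 1 / (1 + 234.42 + 6.6069) = 1/242.03 = 0.004132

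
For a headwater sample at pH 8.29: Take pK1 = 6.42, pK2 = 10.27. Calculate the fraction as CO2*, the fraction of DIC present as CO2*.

α₀ = 1 / (1 + K1/[H⁺] + K1K2/[H⁺]²) = 1 / (1 + 10^+1.87 + 10^-0.11)
   = 1 / (1 + 74.131 + 0.77625) = 1/75.907 = 0.01317

α₀ = 0.0132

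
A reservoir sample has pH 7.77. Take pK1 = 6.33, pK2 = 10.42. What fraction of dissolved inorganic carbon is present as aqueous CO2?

α₀ = 0.0350

α₀ = 1 / (1 + K1/[H⁺] + K1K2/[H⁺]²) = 1 / (1 + 10^+1.44 + 10^-1.21)
   = 1 / (1 + 27.542 + 0.061660) = 1/28.604 = 0.03496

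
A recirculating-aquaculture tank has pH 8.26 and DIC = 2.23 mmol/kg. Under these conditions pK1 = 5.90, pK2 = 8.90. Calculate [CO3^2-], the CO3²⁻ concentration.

[CO3²⁻] = 0.414 mmol/kg

α₂ = 1 / (1 + [H⁺]/K2 + [H⁺]²/(K1K2)) = 1 / (1 + 10^+0.64 + 10^-1.72)
   = 1 / (1 + 4.3652 + 0.019055) = 1/5.3842 = 0.1857
[CO3²⁻] = α₂ × DIC = 0.1857 × 2.23 = 0.414 mmol/kg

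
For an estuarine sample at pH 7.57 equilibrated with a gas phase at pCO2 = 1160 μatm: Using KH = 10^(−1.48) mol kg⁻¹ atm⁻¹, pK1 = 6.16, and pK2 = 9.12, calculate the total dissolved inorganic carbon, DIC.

[CO2*] = KH · pCO2 = 10^(−1.48) × 1160×10^-6 = 3.841×10^-5 mol/kg
α₀ = 1/(1 + K1/[H⁺] + K1K2/[H⁺]²) = 1/(1 + 10^+1.41 + 10^-0.14) = 0.03646
DIC = [CO2*]/α₀ = 3.841×10^-5 / 0.03646 = 1.05 mmol/kg

DIC = 1.05 mmol/kg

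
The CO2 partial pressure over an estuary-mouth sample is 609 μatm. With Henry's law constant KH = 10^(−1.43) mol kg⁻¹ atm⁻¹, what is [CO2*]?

[CO2*] = 22.6 μmol/kg

KH = 10^(−1.43) = 3.715×10^-2 mol kg⁻¹ atm⁻¹
[CO2*] = KH · pCO2 = 3.715×10^-2 × 609×10^-6 atm = 2.26×10^-5 mol/kg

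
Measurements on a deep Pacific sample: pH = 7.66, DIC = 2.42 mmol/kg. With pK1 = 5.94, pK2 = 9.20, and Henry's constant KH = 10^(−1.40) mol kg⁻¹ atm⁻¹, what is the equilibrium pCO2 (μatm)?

α₀ = 1 / (1 + K1/[H⁺] + K1K2/[H⁺]²) = 1 / (1 + 10^+1.72 + 10^+0.18)
   = 1 / (1 + 52.481 + 1.5136) = 1/54.994 = 0.01818
[CO2*] = α₀ × DIC = 0.01818 × 2.42 = 0.04400 mmol/kg
pCO2 = [CO2*]/KH = 4.400×10^-5 / 3.981×10^-2 = 1110 μatm

pCO2 = 1110 μatm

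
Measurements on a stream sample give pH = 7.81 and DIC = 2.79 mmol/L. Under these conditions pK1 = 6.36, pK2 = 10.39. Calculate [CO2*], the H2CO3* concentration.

[CO2*] = 0.0954 mmol/L

α₀ = 1 / (1 + K1/[H⁺] + K1K2/[H⁺]²) = 1 / (1 + 10^+1.45 + 10^-1.13)
   = 1 / (1 + 28.184 + 0.074131) = 1/29.258 = 0.03418
[CO2*] = α₀ × DIC = 0.03418 × 2.79 = 0.0954 mmol/L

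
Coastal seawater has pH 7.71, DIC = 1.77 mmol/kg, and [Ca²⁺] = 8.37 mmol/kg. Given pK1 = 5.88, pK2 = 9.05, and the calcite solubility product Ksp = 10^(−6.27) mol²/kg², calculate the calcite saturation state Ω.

α₂ = 1 / (1 + [H⁺]/K2 + [H⁺]²/(K1K2)) = 1 / (1 + 10^+1.34 + 10^-0.49)
   = 1 / (1 + 21.878 + 0.32359) = 1/23.201 = 0.04310
[CO3²⁻] = α₂ × DIC = 0.04310 × 1.77 = 0.07629 mmol/kg
Ksp = 10^(−6.27) = 5.370×10^-7
Ω = [Ca²⁺][CO3²⁻]/Ksp = (8.37×10^-3)(7.629×10^-5) / 5.370×10^-7 = 1.19

Ω = 1.19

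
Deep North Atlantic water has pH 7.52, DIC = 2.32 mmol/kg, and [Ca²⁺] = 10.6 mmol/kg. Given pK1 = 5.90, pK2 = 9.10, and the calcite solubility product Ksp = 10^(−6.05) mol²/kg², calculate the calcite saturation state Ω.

Ω = 0.691

α₂ = 1 / (1 + [H⁺]/K2 + [H⁺]²/(K1K2)) = 1 / (1 + 10^+1.58 + 10^-0.04)
   = 1 / (1 + 38.019 + 0.91201) = 1/39.931 = 0.02504
[CO3²⁻] = α₂ × DIC = 0.02504 × 2.32 = 0.05810 mmol/kg
Ksp = 10^(−6.05) = 8.913×10^-7
Ω = [Ca²⁺][CO3²⁻]/Ksp = (10.6×10^-3)(5.810×10^-5) / 8.913×10^-7 = 0.691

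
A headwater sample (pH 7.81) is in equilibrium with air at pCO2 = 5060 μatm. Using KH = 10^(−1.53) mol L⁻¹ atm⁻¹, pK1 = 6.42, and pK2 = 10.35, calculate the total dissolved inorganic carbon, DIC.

DIC = 3.83 mmol/L

[CO2*] = KH · pCO2 = 10^(−1.53) × 5060×10^-6 = 1.493×10^-4 mol/L
α₀ = 1/(1 + K1/[H⁺] + K1K2/[H⁺]²) = 1/(1 + 10^+1.39 + 10^-1.15) = 0.03904
DIC = [CO2*]/α₀ = 1.493×10^-4 / 0.03904 = 3.83 mmol/L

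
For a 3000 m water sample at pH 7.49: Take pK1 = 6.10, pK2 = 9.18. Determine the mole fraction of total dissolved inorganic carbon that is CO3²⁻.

α₂ = 0.0192

α₂ = 1 / (1 + [H⁺]/K2 + [H⁺]²/(K1K2)) = 1 / (1 + 10^+1.69 + 10^+0.30)
   = 1 / (1 + 48.978 + 1.9953) = 1/51.973 = 0.01924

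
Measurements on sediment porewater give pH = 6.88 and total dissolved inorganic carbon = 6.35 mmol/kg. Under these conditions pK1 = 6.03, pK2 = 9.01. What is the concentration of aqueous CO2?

α₀ = 1 / (1 + K1/[H⁺] + K1K2/[H⁺]²) = 1 / (1 + 10^+0.85 + 10^-1.28)
   = 1 / (1 + 7.0795 + 0.052481) = 1/8.1319 = 0.1230
[CO2*] = α₀ × DIC = 0.1230 × 6.35 = 0.781 mmol/kg

[CO2*] = 0.781 mmol/kg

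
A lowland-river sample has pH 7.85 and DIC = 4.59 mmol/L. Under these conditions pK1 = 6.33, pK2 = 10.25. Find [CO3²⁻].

[CO3²⁻] = 17.7 μmol/L

α₂ = 1 / (1 + [H⁺]/K2 + [H⁺]²/(K1K2)) = 1 / (1 + 10^+2.40 + 10^+0.88)
   = 1 / (1 + 251.19 + 7.5858) = 1/259.77 = 0.003849
[CO3²⁻] = α₂ × DIC = 0.003849 × 4.59 = 0.0177 mmol/L = 17.7 μmol/L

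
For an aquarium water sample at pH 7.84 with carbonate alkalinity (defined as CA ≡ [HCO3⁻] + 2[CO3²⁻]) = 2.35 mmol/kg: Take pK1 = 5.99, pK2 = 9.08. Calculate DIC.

DIC = 2.26 mmol/kg

CA = [HCO3⁻] + 2[CO3²⁻] = (α₁ + 2α₂)·DIC
At pH 7.84: [H⁺]/K1 = 10^-1.85 = 0.014125, K2/[H⁺] = 10^-1.24 = 0.057544
α₁ = 1/(1 + 0.014125 + 0.057544) = 1/1.0717 = 0.9331; α₂ = α₁·K2/[H⁺] = 0.05370
α₁ + 2α₂ = 1.0405
DIC = CA / (α₁ + 2α₂) = 2.35 / 1.0405 = 2.26 mmol/kg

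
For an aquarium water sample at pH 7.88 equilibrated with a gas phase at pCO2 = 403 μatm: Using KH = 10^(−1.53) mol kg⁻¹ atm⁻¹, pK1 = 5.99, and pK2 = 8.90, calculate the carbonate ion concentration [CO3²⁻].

[CO2*] = KH · pCO2 = 10^(−1.53) × 403×10^-6 = 1.189×10^-5 mol/kg
α₀ = 1/(1 + K1/[H⁺] + K1K2/[H⁺]²) = 1/(1 + 10^+1.89 + 10^+0.87) = 0.01162
DIC = [CO2*]/α₀ = 1.189×10^-5 / 0.01162 = 1.023 mmol/kg
[CO3²⁻] = α₂·DIC; α₂ = 0.08616, so [CO3²⁻] = 0.08616 × 1.023 = 0.0882 mmol/kg

[CO3²⁻] = 0.0882 mmol/kg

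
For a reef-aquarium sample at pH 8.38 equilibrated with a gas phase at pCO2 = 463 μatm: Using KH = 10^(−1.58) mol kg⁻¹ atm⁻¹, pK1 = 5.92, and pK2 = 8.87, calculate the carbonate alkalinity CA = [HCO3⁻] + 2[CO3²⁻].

CA = 5.79 mmol/kg

[CO2*] = KH · pCO2 = 10^(−1.58) × 463×10^-6 = 1.218×10^-5 mol/kg
α₀ = 1/(1 + K1/[H⁺] + K1K2/[H⁺]²) = 1/(1 + 10^+2.46 + 10^+1.97) = 0.002613
DIC = [CO2*]/α₀ = 1.218×10^-5 / 0.002613 = 4.661 mmol/kg
CA = (α₁ + 2α₂)·DIC = (0.7535 + 2×0.2438) × 4.661 = 5.79 mmol/kg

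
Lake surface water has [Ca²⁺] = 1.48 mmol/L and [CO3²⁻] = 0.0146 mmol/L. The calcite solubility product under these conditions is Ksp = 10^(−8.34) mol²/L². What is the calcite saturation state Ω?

Ksp = 10^(−8.34) = 4.571×10^-9
Ω = [Ca²⁺][CO3²⁻]/Ksp = (1.48×10^-3)(0.0146×10^-3) / 4.571×10^-9 = 4.73

Ω = 4.73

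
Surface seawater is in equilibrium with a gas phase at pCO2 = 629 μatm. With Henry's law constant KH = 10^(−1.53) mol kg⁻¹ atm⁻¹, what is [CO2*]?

KH = 10^(−1.53) = 2.951×10^-2 mol kg⁻¹ atm⁻¹
[CO2*] = KH · pCO2 = 2.951×10^-2 × 629×10^-6 atm = 1.86×10^-5 mol/kg

[CO2*] = 18.6 μmol/kg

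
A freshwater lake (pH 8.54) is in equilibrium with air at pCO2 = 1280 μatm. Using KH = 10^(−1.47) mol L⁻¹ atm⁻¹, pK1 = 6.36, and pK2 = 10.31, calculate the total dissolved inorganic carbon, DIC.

[CO2*] = KH · pCO2 = 10^(−1.47) × 1280×10^-6 = 4.337×10^-5 mol/L
α₀ = 1/(1 + K1/[H⁺] + K1K2/[H⁺]²) = 1/(1 + 10^+2.18 + 10^+0.41) = 0.006455
DIC = [CO2*]/α₀ = 4.337×10^-5 / 0.006455 = 6.72 mmol/L

DIC = 6.72 mmol/L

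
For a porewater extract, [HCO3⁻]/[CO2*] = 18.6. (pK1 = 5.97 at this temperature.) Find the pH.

pH = 7.24

From K1 = [H⁺][HCO3⁻]/[CO2*]:  pH = pK1 + log₁₀([HCO3⁻]/[CO2*])
log₁₀(18.6) = +1.270
pH = 5.97 + (+1.270) = 7.24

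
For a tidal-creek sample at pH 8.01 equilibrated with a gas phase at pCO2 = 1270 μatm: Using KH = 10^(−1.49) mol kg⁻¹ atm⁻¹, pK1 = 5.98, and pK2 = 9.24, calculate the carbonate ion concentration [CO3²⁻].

[CO2*] = KH · pCO2 = 10^(−1.49) × 1270×10^-6 = 4.110×10^-5 mol/kg
α₀ = 1/(1 + K1/[H⁺] + K1K2/[H⁺]²) = 1/(1 + 10^+2.03 + 10^+0.80) = 0.008737
DIC = [CO2*]/α₀ = 4.110×10^-5 / 0.008737 = 4.704 mmol/kg
[CO3²⁻] = α₂·DIC; α₂ = 0.05512, so [CO3²⁻] = 0.05512 × 4.704 = 0.259 mmol/kg

[CO3²⁻] = 0.259 mmol/kg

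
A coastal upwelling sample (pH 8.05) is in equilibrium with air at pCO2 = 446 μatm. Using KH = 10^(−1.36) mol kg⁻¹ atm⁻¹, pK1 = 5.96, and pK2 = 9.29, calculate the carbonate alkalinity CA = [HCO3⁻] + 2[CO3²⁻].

CA = 2.67 mmol/kg

[CO2*] = KH · pCO2 = 10^(−1.36) × 446×10^-6 = 1.947×10^-5 mol/kg
α₀ = 1/(1 + K1/[H⁺] + K1K2/[H⁺]²) = 1/(1 + 10^+2.09 + 10^+0.85) = 0.007627
DIC = [CO2*]/α₀ = 1.947×10^-5 / 0.007627 = 2.552 mmol/kg
CA = (α₁ + 2α₂)·DIC = (0.9384 + 2×0.05400) × 2.552 = 2.67 mmol/kg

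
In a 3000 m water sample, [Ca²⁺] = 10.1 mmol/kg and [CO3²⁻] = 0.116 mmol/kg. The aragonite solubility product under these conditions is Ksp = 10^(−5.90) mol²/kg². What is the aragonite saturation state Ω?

Ksp = 10^(−5.90) = 1.259×10^-6
Ω = [Ca²⁺][CO3²⁻]/Ksp = (10.1×10^-3)(0.116×10^-3) / 1.259×10^-6 = 0.931

Ω = 0.931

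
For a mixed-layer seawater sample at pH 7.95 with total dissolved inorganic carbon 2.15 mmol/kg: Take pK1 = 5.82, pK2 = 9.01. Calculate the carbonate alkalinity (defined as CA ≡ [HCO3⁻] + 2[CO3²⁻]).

CA = 2.31 mmol/kg

CA = [HCO3⁻] + 2[CO3²⁻] = (α₁ + 2α₂)·DIC
At pH 7.95: [H⁺]/K1 = 10^-2.13 = 0.0074131, K2/[H⁺] = 10^-1.06 = 0.087096
α₁ = 1/(1 + 0.0074131 + 0.087096) = 1/1.0945 = 0.9137; α₂ = α₁·K2/[H⁺] = 0.07958
α₁ + 2α₂ = 1.0728
CA = 1.0728 × 2.15 = 2.31 mmol/kg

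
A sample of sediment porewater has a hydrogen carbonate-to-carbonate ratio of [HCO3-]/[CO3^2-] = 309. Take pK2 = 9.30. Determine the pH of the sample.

pH = 6.81

From K2 = [H⁺][CO3^2-]/[HCO3-]:  pH = pK2 − log₁₀([HCO3-]/[CO3^2-])
log₁₀(309) = +2.490
pH = 9.30 − (+2.490) = 6.81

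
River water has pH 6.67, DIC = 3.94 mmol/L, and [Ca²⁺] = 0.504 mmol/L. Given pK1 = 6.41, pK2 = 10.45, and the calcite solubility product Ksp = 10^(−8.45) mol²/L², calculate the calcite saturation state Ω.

Ω = 0.0599

α₂ = 1 / (1 + [H⁺]/K2 + [H⁺]²/(K1K2)) = 1 / (1 + 10^+3.78 + 10^+3.52)
   = 1 / (1 + 6025.6 + 3311.3) = 1/9337.9 = 0.0001071
[CO3²⁻] = α₂ × DIC = 0.0001071 × 3.94 = 0.0004219 mmol/L = 0.4219 μmol/L
Ksp = 10^(−8.45) = 3.548×10^-9
Ω = [Ca²⁺][CO3²⁻]/Ksp = (0.504×10^-3)(4.219×10^-7) / 3.548×10^-9 = 0.0599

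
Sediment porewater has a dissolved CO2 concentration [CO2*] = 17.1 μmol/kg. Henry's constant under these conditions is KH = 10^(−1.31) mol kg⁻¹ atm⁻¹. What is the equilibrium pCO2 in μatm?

KH = 10^(−1.31) = 4.898×10^-2 mol kg⁻¹ atm⁻¹
pCO2 = [CO2*]/KH = 17.1×10^-6 / 4.898×10^-2 = 3.49×10^-4 atm = 349 μatm

pCO2 = 349 μatm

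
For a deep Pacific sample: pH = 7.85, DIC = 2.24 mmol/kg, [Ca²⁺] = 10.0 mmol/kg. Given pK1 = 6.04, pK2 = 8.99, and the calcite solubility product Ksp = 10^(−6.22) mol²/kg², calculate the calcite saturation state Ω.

Ω = 2.48

α₂ = 1 / (1 + [H⁺]/K2 + [H⁺]²/(K1K2)) = 1 / (1 + 10^+1.14 + 10^-0.67)
   = 1 / (1 + 13.804 + 0.21380) = 1/15.018 = 0.06659
[CO3²⁻] = α₂ × DIC = 0.06659 × 2.24 = 0.1492 mmol/kg
Ksp = 10^(−6.22) = 6.026×10^-7
Ω = [Ca²⁺][CO3²⁻]/Ksp = (10.0×10^-3)(1.492×10^-4) / 6.026×10^-7 = 2.48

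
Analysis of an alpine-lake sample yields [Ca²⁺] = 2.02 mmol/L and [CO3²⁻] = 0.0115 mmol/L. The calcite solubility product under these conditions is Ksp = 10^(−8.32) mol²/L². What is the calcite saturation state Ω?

Ksp = 10^(−8.32) = 4.786×10^-9
Ω = [Ca²⁺][CO3²⁻]/Ksp = (2.02×10^-3)(0.0115×10^-3) / 4.786×10^-9 = 4.85

Ω = 4.85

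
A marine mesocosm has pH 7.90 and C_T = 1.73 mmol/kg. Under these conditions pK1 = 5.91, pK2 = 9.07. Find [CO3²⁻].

α₂ = 1 / (1 + [H⁺]/K2 + [H⁺]²/(K1K2)) = 1 / (1 + 10^+1.17 + 10^-0.82)
   = 1 / (1 + 14.791 + 0.15136) = 1/15.942 = 0.06273
[CO3²⁻] = α₂ × DIC = 0.06273 × 1.73 = 0.109 mmol/kg

[CO3²⁻] = 0.109 mmol/kg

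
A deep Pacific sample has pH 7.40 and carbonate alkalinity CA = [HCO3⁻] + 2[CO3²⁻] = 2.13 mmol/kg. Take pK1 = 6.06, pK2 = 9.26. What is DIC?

DIC = 2.20 mmol/kg

CA = [HCO3⁻] + 2[CO3²⁻] = (α₁ + 2α₂)·DIC
At pH 7.40: [H⁺]/K1 = 10^-1.34 = 0.045709, K2/[H⁺] = 10^-1.86 = 0.013804
α₁ = 1/(1 + 0.045709 + 0.013804) = 1/1.0595 = 0.9438; α₂ = α₁·K2/[H⁺] = 0.01303
α₁ + 2α₂ = 0.9699
DIC = CA / (α₁ + 2α₂) = 2.13 / 0.9699 = 2.20 mmol/kg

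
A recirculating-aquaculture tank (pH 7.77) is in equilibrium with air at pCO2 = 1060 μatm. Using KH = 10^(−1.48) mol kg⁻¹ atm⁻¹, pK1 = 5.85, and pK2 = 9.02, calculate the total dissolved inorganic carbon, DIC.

DIC = 3.12 mmol/kg

[CO2*] = KH · pCO2 = 10^(−1.48) × 1060×10^-6 = 3.510×10^-5 mol/kg
α₀ = 1/(1 + K1/[H⁺] + K1K2/[H⁺]²) = 1/(1 + 10^+1.92 + 10^+0.67) = 0.01125
DIC = [CO2*]/α₀ = 3.510×10^-5 / 0.01125 = 3.12 mmol/kg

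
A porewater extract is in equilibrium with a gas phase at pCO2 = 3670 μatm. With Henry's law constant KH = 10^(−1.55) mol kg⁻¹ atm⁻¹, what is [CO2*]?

KH = 10^(−1.55) = 2.818×10^-2 mol kg⁻¹ atm⁻¹
[CO2*] = KH · pCO2 = 2.818×10^-2 × 3670×10^-6 atm = 1.03×10^-4 mol/kg

[CO2*] = 103 μmol/kg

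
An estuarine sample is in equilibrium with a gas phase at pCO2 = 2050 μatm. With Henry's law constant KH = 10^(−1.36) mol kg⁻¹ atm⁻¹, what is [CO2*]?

KH = 10^(−1.36) = 4.365×10^-2 mol kg⁻¹ atm⁻¹
[CO2*] = KH · pCO2 = 4.365×10^-2 × 2050×10^-6 atm = 8.95×10^-5 mol/kg

[CO2*] = 89.5 μmol/kg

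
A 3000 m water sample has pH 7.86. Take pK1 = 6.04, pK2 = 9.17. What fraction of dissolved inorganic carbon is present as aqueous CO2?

α₀ = 1 / (1 + K1/[H⁺] + K1K2/[H⁺]²) = 1 / (1 + 10^+1.82 + 10^+0.51)
   = 1 / (1 + 66.069 + 3.2359) = 1/70.305 = 0.01422

α₀ = 0.0142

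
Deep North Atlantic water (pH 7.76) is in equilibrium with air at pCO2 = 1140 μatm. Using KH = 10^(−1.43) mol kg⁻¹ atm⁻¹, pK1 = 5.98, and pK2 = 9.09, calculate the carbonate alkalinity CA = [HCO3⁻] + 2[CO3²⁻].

[CO2*] = KH · pCO2 = 10^(−1.43) × 1140×10^-6 = 4.236×10^-5 mol/kg
α₀ = 1/(1 + K1/[H⁺] + K1K2/[H⁺]²) = 1/(1 + 10^+1.78 + 10^+0.45) = 0.01561
DIC = [CO2*]/α₀ = 4.236×10^-5 / 0.01561 = 2.714 mmol/kg
CA = (α₁ + 2α₂)·DIC = (0.9404 + 2×0.04399) × 2.714 = 2.79 mmol/kg

CA = 2.79 mmol/kg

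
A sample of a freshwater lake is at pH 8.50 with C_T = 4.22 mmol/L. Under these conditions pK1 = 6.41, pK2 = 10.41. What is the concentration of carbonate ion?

[CO3²⁻] = 0.0509 mmol/L

α₂ = 1 / (1 + [H⁺]/K2 + [H⁺]²/(K1K2)) = 1 / (1 + 10^+1.91 + 10^-0.18)
   = 1 / (1 + 81.283 + 0.66069) = 1/82.944 = 0.01206
[CO3²⁻] = α₂ × DIC = 0.01206 × 4.22 = 0.0509 mmol/L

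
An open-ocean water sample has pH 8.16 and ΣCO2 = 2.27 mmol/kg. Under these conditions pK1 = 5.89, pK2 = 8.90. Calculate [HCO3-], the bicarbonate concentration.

α₁ = 1 / (1 + [H⁺]/K1 + K2/[H⁺]) = 1 / (1 + 10^-2.27 + 10^-0.74)
   = 1 / (1 + 0.0053703 + 0.18197) = 1/1.1873 = 0.8422
[HCO3⁻] = α₁ × DIC = 0.8422 × 2.27 = 1.91 mmol/kg

[HCO3⁻] = 1.91 mmol/kg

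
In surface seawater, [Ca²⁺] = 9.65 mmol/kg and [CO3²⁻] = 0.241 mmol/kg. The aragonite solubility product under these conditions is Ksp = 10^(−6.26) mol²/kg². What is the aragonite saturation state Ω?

Ω = 4.23

Ksp = 10^(−6.26) = 5.495×10^-7
Ω = [Ca²⁺][CO3²⁻]/Ksp = (9.65×10^-3)(0.241×10^-3) / 5.495×10^-7 = 4.23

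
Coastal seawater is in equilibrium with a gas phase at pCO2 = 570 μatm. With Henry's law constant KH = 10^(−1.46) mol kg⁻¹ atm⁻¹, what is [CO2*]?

[CO2*] = 19.8 μmol/kg

KH = 10^(−1.46) = 3.467×10^-2 mol kg⁻¹ atm⁻¹
[CO2*] = KH · pCO2 = 3.467×10^-2 × 570×10^-6 atm = 1.98×10^-5 mol/kg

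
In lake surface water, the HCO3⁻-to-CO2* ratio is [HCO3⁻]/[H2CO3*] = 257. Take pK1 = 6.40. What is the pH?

pH = 8.81

From K1 = [H⁺][HCO3⁻]/[H2CO3*]:  pH = pK1 + log₁₀([HCO3⁻]/[H2CO3*])
log₁₀(257) = +2.410
pH = 6.40 + (+2.410) = 8.81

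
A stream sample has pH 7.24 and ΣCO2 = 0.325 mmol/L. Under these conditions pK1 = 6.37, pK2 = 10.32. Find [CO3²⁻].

α₂ = 1 / (1 + [H⁺]/K2 + [H⁺]²/(K1K2)) = 1 / (1 + 10^+3.08 + 10^+2.21)
   = 1 / (1 + 1202.3 + 162.18) = 1/1365.4 = 0.0007324
[CO3²⁻] = α₂ × DIC = 0.0007324 × 0.325 = 0.000238 mmol/L = 0.238 μmol/L

[CO3²⁻] = 0.238 μmol/L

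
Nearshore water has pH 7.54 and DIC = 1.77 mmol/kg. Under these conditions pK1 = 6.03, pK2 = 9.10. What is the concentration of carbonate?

[CO3²⁻] = 0.0461 mmol/kg

α₂ = 1 / (1 + [H⁺]/K2 + [H⁺]²/(K1K2)) = 1 / (1 + 10^+1.56 + 10^+0.05)
   = 1 / (1 + 36.308 + 1.1220) = 1/38.430 = 0.02602
[CO3²⁻] = α₂ × DIC = 0.02602 × 1.77 = 0.0461 mmol/kg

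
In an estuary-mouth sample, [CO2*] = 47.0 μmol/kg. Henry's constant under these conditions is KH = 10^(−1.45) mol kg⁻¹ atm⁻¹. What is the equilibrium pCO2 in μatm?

pCO2 = 1320 μatm

KH = 10^(−1.45) = 3.548×10^-2 mol kg⁻¹ atm⁻¹
pCO2 = [CO2*]/KH = 47.0×10^-6 / 3.548×10^-2 = 1.32×10^-3 atm = 1320 μatm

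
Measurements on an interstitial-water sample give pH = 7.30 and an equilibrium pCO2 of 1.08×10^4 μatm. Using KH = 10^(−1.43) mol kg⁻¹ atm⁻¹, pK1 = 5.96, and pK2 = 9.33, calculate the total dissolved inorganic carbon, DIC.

[CO2*] = KH · pCO2 = 10^(−1.43) × 1.08×10^4×10^-6 = 4.013×10^-4 mol/kg
α₀ = 1/(1 + K1/[H⁺] + K1K2/[H⁺]²) = 1/(1 + 10^+1.34 + 10^-0.69) = 0.04332
DIC = [CO2*]/α₀ = 4.013×10^-4 / 0.04332 = 9.26 mmol/kg

DIC = 9.26 mmol/kg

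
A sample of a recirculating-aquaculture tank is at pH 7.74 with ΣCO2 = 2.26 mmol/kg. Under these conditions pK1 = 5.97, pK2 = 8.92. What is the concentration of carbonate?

[CO3²⁻] = 0.138 mmol/kg

α₂ = 1 / (1 + [H⁺]/K2 + [H⁺]²/(K1K2)) = 1 / (1 + 10^+1.18 + 10^-0.59)
   = 1 / (1 + 15.136 + 0.25704) = 1/16.393 = 0.06100
[CO3²⁻] = α₂ × DIC = 0.06100 × 2.26 = 0.138 mmol/kg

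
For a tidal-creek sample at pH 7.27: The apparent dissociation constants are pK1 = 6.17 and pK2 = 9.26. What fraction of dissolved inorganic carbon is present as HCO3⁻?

α₁ = 0.918

α₁ = 1 / (1 + [H⁺]/K1 + K2/[H⁺]) = 1 / (1 + 10^-1.10 + 10^-1.99)
   = 1 / (1 + 0.079433 + 0.010233) = 1/1.0897 = 0.9177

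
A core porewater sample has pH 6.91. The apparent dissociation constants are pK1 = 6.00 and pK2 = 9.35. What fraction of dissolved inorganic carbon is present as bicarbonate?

α₁ = 0.888

α₁ = 1 / (1 + [H⁺]/K1 + K2/[H⁺]) = 1 / (1 + 10^-0.91 + 10^-2.44)
   = 1 / (1 + 0.12303 + 0.0036308) = 1/1.1267 = 0.8876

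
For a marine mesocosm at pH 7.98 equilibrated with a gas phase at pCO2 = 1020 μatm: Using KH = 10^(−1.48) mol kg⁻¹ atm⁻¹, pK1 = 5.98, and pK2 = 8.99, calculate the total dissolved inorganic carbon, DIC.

DIC = 3.74 mmol/kg

[CO2*] = KH · pCO2 = 10^(−1.48) × 1020×10^-6 = 3.378×10^-5 mol/kg
α₀ = 1/(1 + K1/[H⁺] + K1K2/[H⁺]²) = 1/(1 + 10^+2.00 + 10^+0.99) = 0.009028
DIC = [CO2*]/α₀ = 3.378×10^-5 / 0.009028 = 3.74 mmol/kg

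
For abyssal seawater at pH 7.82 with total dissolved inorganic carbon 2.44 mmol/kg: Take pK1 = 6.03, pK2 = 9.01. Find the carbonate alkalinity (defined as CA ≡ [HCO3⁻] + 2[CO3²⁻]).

CA = 2.55 mmol/kg

CA = [HCO3⁻] + 2[CO3²⁻] = (α₁ + 2α₂)·DIC
At pH 7.82: [H⁺]/K1 = 10^-1.79 = 0.016218, K2/[H⁺] = 10^-1.19 = 0.064565
α₁ = 1/(1 + 0.016218 + 0.064565) = 1/1.0808 = 0.9253; α₂ = α₁·K2/[H⁺] = 0.05974
α₁ + 2α₂ = 1.0447
CA = 1.0447 × 2.44 = 2.55 mmol/kg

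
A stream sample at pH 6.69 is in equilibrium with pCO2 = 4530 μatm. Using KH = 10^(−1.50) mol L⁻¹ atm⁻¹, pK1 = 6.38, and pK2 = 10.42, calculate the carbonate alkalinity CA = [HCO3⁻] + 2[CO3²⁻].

CA = 0.293 mmol/L

[CO2*] = KH · pCO2 = 10^(−1.50) × 4530×10^-6 = 1.433×10^-4 mol/L
α₀ = 1/(1 + K1/[H⁺] + K1K2/[H⁺]²) = 1/(1 + 10^+0.31 + 10^-3.42) = 0.3287
DIC = [CO2*]/α₀ = 1.433×10^-4 / 0.3287 = 0.4358 mmol/L
CA = (α₁ + 2α₂)·DIC = (0.6712 + 2×0.0001250) × 0.4358 = 0.293 mmol/L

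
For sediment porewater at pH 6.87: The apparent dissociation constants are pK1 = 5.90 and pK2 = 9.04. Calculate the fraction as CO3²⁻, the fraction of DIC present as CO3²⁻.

α₂ = 1 / (1 + [H⁺]/K2 + [H⁺]²/(K1K2)) = 1 / (1 + 10^+2.17 + 10^+1.20)
   = 1 / (1 + 147.91 + 15.849) = 1/164.76 = 0.006069

α₂ = 0.00607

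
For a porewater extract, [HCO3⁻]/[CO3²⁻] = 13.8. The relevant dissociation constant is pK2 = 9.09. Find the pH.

From K2 = [H⁺][CO3²⁻]/[HCO3⁻]:  pH = pK2 − log₁₀([HCO3⁻]/[CO3²⁻])
log₁₀(13.8) = +1.140
pH = 9.09 − (+1.140) = 7.95

pH = 7.95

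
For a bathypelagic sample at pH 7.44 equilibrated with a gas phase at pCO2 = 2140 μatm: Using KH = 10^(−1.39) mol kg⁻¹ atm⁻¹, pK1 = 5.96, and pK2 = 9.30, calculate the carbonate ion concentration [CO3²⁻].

[CO3²⁻] = 0.0363 mmol/kg

[CO2*] = KH · pCO2 = 10^(−1.39) × 2140×10^-6 = 8.718×10^-5 mol/kg
α₀ = 1/(1 + K1/[H⁺] + K1K2/[H⁺]²) = 1/(1 + 10^+1.48 + 10^-0.38) = 0.03163
DIC = [CO2*]/α₀ = 8.718×10^-5 / 0.03163 = 2.756 mmol/kg
[CO3²⁻] = α₂·DIC; α₂ = 0.01319, so [CO3²⁻] = 0.01319 × 2.756 = 0.0363 mmol/kg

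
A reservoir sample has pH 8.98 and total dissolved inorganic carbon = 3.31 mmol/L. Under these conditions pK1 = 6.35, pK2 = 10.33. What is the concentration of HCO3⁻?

[HCO3⁻] = 3.16 mmol/L

α₁ = 1 / (1 + [H⁺]/K1 + K2/[H⁺]) = 1 / (1 + 10^-2.63 + 10^-1.35)
   = 1 / (1 + 0.0023442 + 0.044668) = 1/1.0470 = 0.9551
[HCO3⁻] = α₁ × DIC = 0.9551 × 3.31 = 3.16 mmol/L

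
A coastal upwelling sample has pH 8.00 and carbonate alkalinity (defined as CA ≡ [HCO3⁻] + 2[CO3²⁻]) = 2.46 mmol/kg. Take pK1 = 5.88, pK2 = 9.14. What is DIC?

CA = [HCO3⁻] + 2[CO3²⁻] = (α₁ + 2α₂)·DIC
At pH 8.00: [H⁺]/K1 = 10^-2.12 = 0.0075858, K2/[H⁺] = 10^-1.14 = 0.072444
α₁ = 1/(1 + 0.0075858 + 0.072444) = 1/1.0800 = 0.9259; α₂ = α₁·K2/[H⁺] = 0.06708
α₁ + 2α₂ = 1.0601
DIC = CA / (α₁ + 2α₂) = 2.46 / 1.0601 = 2.32 mmol/kg

DIC = 2.32 mmol/kg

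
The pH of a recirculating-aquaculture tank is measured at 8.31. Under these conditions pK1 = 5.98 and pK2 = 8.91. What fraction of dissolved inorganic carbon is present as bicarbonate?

α₁ = 1 / (1 + [H⁺]/K1 + K2/[H⁺]) = 1 / (1 + 10^-2.33 + 10^-0.60)
   = 1 / (1 + 0.0046774 + 0.25119) = 1/1.2559 = 0.7963

α₁ = 0.796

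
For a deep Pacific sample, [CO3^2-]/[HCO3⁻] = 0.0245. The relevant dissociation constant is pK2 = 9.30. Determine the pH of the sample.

From K2 = [H⁺][CO3^2-]/[HCO3⁻]:  pH = pK2 + log₁₀([CO3^2-]/[HCO3⁻])
log₁₀(0.0245) = -1.611
pH = 9.30 + (-1.611) = 7.69

pH = 7.69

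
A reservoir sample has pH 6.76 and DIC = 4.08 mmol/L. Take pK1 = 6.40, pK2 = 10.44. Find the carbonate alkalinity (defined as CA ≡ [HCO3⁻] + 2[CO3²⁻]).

CA = [HCO3⁻] + 2[CO3²⁻] = (α₁ + 2α₂)·DIC
At pH 6.76: [H⁺]/K1 = 10^-0.36 = 0.43652, K2/[H⁺] = 10^-3.68 = 0.00020893
α₁ = 1/(1 + 0.43652 + 0.00020893) = 1/1.4367 = 0.6960; α₂ = α₁·K2/[H⁺] = 0.0001454
α₁ + 2α₂ = 0.6963
CA = 0.6963 × 4.08 = 2.84 mmol/L

CA = 2.84 mmol/L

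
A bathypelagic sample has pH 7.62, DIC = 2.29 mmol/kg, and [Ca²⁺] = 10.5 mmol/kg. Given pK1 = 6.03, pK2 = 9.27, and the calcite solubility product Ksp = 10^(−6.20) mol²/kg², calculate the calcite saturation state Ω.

α₂ = 1 / (1 + [H⁺]/K2 + [H⁺]²/(K1K2)) = 1 / (1 + 10^+1.65 + 10^+0.06)
   = 1 / (1 + 44.668 + 1.1482) = 1/46.817 = 0.02136
[CO3²⁻] = α₂ × DIC = 0.02136 × 2.29 = 0.04891 mmol/kg
Ksp = 10^(−6.20) = 6.310×10^-7
Ω = [Ca²⁺][CO3²⁻]/Ksp = (10.5×10^-3)(4.891×10^-5) / 6.310×10^-7 = 0.814

Ω = 0.814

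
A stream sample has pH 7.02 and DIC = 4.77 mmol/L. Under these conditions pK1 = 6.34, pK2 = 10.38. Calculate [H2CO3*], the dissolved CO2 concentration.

α₀ = 1 / (1 + K1/[H⁺] + K1K2/[H⁺]²) = 1 / (1 + 10^+0.68 + 10^-2.68)
   = 1 / (1 + 4.7863 + 0.0020893) = 1/5.7884 = 0.1728
[CO2*] = α₀ × DIC = 0.1728 × 4.77 = 0.824 mmol/L

[CO2*] = 0.824 mmol/L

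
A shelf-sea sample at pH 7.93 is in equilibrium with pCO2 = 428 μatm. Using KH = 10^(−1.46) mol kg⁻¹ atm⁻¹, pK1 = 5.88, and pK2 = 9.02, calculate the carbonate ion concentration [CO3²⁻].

[CO3²⁻] = 0.135 mmol/kg

[CO2*] = KH · pCO2 = 10^(−1.46) × 428×10^-6 = 1.484×10^-5 mol/kg
α₀ = 1/(1 + K1/[H⁺] + K1K2/[H⁺]²) = 1/(1 + 10^+2.05 + 10^+0.96) = 0.008175
DIC = [CO2*]/α₀ = 1.484×10^-5 / 0.008175 = 1.815 mmol/kg
[CO3²⁻] = α₂·DIC; α₂ = 0.07456, so [CO3²⁻] = 0.07456 × 1.815 = 0.135 mmol/kg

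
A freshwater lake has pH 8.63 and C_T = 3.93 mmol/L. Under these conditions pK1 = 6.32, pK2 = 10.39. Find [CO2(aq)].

[CO2*] = 18.8 μmol/L

α₀ = 1 / (1 + K1/[H⁺] + K1K2/[H⁺]²) = 1 / (1 + 10^+2.31 + 10^+0.55)
   = 1 / (1 + 204.17 + 3.5481) = 1/208.72 = 0.004791
[CO2*] = α₀ × DIC = 0.004791 × 3.93 = 0.0188 mmol/L = 18.8 μmol/L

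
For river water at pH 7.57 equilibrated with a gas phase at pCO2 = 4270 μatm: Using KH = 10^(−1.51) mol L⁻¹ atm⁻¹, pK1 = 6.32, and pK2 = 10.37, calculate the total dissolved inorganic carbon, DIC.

DIC = 2.48 mmol/L

[CO2*] = KH · pCO2 = 10^(−1.51) × 4270×10^-6 = 1.320×10^-4 mol/L
α₀ = 1/(1 + K1/[H⁺] + K1K2/[H⁺]²) = 1/(1 + 10^+1.25 + 10^-1.55) = 0.05316
DIC = [CO2*]/α₀ = 1.320×10^-4 / 0.05316 = 2.48 mmol/L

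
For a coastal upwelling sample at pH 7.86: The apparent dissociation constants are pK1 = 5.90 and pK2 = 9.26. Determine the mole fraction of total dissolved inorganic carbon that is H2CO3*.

α₀ = 0.0104

α₀ = 1 / (1 + K1/[H⁺] + K1K2/[H⁺]²) = 1 / (1 + 10^+1.96 + 10^+0.56)
   = 1 / (1 + 91.201 + 3.6308) = 1/95.832 = 0.01043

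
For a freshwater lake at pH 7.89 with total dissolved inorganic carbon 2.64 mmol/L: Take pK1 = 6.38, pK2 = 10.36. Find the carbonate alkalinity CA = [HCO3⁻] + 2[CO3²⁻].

CA = 2.57 mmol/L

CA = [HCO3⁻] + 2[CO3²⁻] = (α₁ + 2α₂)·DIC
At pH 7.89: [H⁺]/K1 = 10^-1.51 = 0.030903, K2/[H⁺] = 10^-2.47 = 0.0033884
α₁ = 1/(1 + 0.030903 + 0.0033884) = 1/1.0343 = 0.9668; α₂ = α₁·K2/[H⁺] = 0.003276
α₁ + 2α₂ = 0.9734
CA = 0.9734 × 2.64 = 2.57 mmol/L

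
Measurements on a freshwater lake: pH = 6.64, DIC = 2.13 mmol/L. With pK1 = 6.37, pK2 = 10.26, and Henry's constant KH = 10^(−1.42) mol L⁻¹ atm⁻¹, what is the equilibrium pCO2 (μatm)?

pCO2 = 1.96×10^4 μatm

α₀ = 1 / (1 + K1/[H⁺] + K1K2/[H⁺]²) = 1 / (1 + 10^+0.27 + 10^-3.35)
   = 1 / (1 + 1.8621 + 0.00044668) = 1/2.8625 = 0.3493
[CO2*] = α₀ × DIC = 0.3493 × 2.13 = 0.7441 mmol/L
pCO2 = [CO2*]/KH = 7.441×10^-4 / 3.802×10^-2 = 1.96×10^4 μatm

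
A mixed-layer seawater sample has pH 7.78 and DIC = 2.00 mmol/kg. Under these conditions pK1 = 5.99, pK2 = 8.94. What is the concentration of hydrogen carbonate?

α₁ = 1 / (1 + [H⁺]/K1 + K2/[H⁺]) = 1 / (1 + 10^-1.79 + 10^-1.16)
   = 1 / (1 + 0.016218 + 0.069183) = 1/1.0854 = 0.9213
[HCO3⁻] = α₁ × DIC = 0.9213 × 2.00 = 1.84 mmol/kg

[HCO3⁻] = 1.84 mmol/kg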